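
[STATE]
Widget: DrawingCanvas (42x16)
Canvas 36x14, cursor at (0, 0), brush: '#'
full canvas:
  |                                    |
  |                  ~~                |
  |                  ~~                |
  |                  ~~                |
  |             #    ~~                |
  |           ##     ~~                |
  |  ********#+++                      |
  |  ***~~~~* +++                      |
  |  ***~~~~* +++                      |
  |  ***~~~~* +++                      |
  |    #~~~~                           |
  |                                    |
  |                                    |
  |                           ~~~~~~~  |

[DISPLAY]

+                                         
                  ~~                      
                  ~~                      
                  ~~                      
             #    ~~                      
           ##     ~~                      
  ********#+++                            
  ***~~~~* +++                            
  ***~~~~* +++                            
  ***~~~~* +++                            
    #~~~~                                 
                                          
                                          
                           ~~~~~~~        
                                          
                                          


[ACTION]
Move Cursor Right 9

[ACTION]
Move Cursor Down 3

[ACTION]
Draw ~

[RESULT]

                                          
                  ~~                      
                  ~~                      
         ~        ~~                      
             #    ~~                      
           ##     ~~                      
  ********#+++                            
  ***~~~~* +++                            
  ***~~~~* +++                            
  ***~~~~* +++                            
    #~~~~                                 
                                          
                                          
                           ~~~~~~~        
                                          
                                          


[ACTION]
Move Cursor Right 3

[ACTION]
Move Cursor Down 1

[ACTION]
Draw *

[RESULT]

                                          
                  ~~                      
                  ~~                      
         ~        ~~                      
            *#    ~~                      
           ##     ~~                      
  ********#+++                            
  ***~~~~* +++                            
  ***~~~~* +++                            
  ***~~~~* +++                            
    #~~~~                                 
                                          
                                          
                           ~~~~~~~        
                                          
                                          


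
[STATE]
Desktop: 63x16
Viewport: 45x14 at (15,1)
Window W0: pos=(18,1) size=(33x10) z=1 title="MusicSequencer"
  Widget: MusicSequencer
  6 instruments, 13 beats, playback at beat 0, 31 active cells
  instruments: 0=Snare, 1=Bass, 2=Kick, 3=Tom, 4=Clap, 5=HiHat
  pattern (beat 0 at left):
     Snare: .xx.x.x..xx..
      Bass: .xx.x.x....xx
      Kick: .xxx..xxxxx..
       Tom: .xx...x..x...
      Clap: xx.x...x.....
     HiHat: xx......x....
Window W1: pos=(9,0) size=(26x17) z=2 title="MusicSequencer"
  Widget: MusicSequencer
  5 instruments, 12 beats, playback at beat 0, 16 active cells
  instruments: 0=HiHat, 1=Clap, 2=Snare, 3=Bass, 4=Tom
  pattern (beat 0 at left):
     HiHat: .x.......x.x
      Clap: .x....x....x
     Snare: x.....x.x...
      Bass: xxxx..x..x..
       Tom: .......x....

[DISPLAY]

cSequencer         ┃━━━━━━━━━━━━━━━┓         
───────────────────┨               ┃         
 ▼12345678901      ┃───────────────┨         
t·█·······█·█      ┃012            ┃         
p·█····█····█      ┃█··            ┃         
e█·····█·█···      ┃·██            ┃         
s████··█··█··      ┃█··            ┃         
m·······█····      ┃···            ┃         
                   ┃···            ┃         
                   ┃━━━━━━━━━━━━━━━┛         
                   ┃                         
                   ┃                         
                   ┃                         
                   ┃                         


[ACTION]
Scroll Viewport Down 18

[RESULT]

───────────────────┨               ┃         
 ▼12345678901      ┃───────────────┨         
t·█·······█·█      ┃012            ┃         
p·█····█····█      ┃█··            ┃         
e█·····█·█···      ┃·██            ┃         
s████··█··█··      ┃█··            ┃         
m·······█····      ┃···            ┃         
                   ┃···            ┃         
                   ┃━━━━━━━━━━━━━━━┛         
                   ┃                         
                   ┃                         
                   ┃                         
                   ┃                         
                   ┃                         


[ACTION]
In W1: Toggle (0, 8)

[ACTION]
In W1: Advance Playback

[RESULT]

───────────────────┨               ┃         
 0▼2345678901      ┃───────────────┨         
t·█······██·█      ┃012            ┃         
p·█····█····█      ┃█··            ┃         
e█·····█·█···      ┃·██            ┃         
s████··█··█··      ┃█··            ┃         
m·······█····      ┃···            ┃         
                   ┃···            ┃         
                   ┃━━━━━━━━━━━━━━━┛         
                   ┃                         
                   ┃                         
                   ┃                         
                   ┃                         
                   ┃                         


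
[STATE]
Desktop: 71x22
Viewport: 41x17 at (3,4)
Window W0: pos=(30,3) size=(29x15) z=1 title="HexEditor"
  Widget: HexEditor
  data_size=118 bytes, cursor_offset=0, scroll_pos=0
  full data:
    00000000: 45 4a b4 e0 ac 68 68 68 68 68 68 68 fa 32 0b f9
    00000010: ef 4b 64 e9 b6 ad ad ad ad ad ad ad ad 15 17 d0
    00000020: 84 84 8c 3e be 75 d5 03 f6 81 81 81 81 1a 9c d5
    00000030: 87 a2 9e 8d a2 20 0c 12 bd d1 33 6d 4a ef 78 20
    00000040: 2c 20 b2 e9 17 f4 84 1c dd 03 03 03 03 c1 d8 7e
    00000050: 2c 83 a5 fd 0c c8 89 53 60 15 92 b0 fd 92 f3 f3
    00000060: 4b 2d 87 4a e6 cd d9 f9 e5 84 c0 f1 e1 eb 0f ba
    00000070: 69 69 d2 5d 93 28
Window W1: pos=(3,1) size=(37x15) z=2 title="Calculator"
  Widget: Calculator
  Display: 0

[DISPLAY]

┃                                  0┃r   
┃┌───┬───┬───┬───┐                  ┃────
┃│ 7 │ 8 │ 9 │ ÷ │                  ┃ 45 
┃├───┼───┼───┼───┤                  ┃ ef 
┃│ 4 │ 5 │ 6 │ × │                  ┃ 84 
┃├───┼───┼───┼───┤                  ┃ 87 
┃│ 1 │ 2 │ 3 │ - │                  ┃ 2c 
┃├───┼───┼───┼───┤                  ┃ 2c 
┃│ 0 │ . │ = │ + │                  ┃ 4b 
┃├───┼───┼───┼───┤                  ┃ 69 
┃│ C │ MC│ MR│ M+│                  ┃    
┗━━━━━━━━━━━━━━━━━━━━━━━━━━━━━━━━━━━┛    
                           ┃             
                           ┗━━━━━━━━━━━━━
                                         
                                         
                                         


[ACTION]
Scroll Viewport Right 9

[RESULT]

                          0┃r            
┬───┬───┐                  ┃─────────────
│ 9 │ ÷ │                  ┃ 45 4a b4 e0 
┼───┼───┤                  ┃ ef 4b 64 e9 
│ 6 │ × │                  ┃ 84 84 8c 3e 
┼───┼───┤                  ┃ 87 a2 9e 8d 
│ 3 │ - │                  ┃ 2c 20 b2 e9 
┼───┼───┤                  ┃ 2c 83 a5 fd 
│ = │ + │                  ┃ 4b 2d 87 4a 
┼───┼───┤                  ┃ 69 69 d2 5d 
│ MR│ M+│                  ┃             
━━━━━━━━━━━━━━━━━━━━━━━━━━━┛             
                  ┃                      
                  ┗━━━━━━━━━━━━━━━━━━━━━━
                                         
                                         
                                         


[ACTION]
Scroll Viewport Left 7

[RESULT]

                                 0┃r     
───┬───┬───┬───┐                  ┃──────
 7 │ 8 │ 9 │ ÷ │                  ┃ 45 4a
───┼───┼───┼───┤                  ┃ ef 4b
 4 │ 5 │ 6 │ × │                  ┃ 84 84
───┼───┼───┼───┤                  ┃ 87 a2
 1 │ 2 │ 3 │ - │                  ┃ 2c 20
───┼───┼───┼───┤                  ┃ 2c 83
 0 │ . │ = │ + │                  ┃ 4b 2d
───┼───┼───┼───┤                  ┃ 69 69
 C │ MC│ MR│ M+│                  ┃      
━━━━━━━━━━━━━━━━━━━━━━━━━━━━━━━━━━┛      
                         ┃               
                         ┗━━━━━━━━━━━━━━━
                                         
                                         
                                         


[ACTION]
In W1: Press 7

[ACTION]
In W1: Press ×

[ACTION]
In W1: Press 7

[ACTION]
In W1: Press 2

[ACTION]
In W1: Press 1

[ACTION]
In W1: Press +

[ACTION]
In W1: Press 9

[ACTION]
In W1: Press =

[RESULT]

                              5056┃r     
───┬───┬───┬───┐                  ┃──────
 7 │ 8 │ 9 │ ÷ │                  ┃ 45 4a
───┼───┼───┼───┤                  ┃ ef 4b
 4 │ 5 │ 6 │ × │                  ┃ 84 84
───┼───┼───┼───┤                  ┃ 87 a2
 1 │ 2 │ 3 │ - │                  ┃ 2c 20
───┼───┼───┼───┤                  ┃ 2c 83
 0 │ . │ = │ + │                  ┃ 4b 2d
───┼───┼───┼───┤                  ┃ 69 69
 C │ MC│ MR│ M+│                  ┃      
━━━━━━━━━━━━━━━━━━━━━━━━━━━━━━━━━━┛      
                         ┃               
                         ┗━━━━━━━━━━━━━━━
                                         
                                         
                                         


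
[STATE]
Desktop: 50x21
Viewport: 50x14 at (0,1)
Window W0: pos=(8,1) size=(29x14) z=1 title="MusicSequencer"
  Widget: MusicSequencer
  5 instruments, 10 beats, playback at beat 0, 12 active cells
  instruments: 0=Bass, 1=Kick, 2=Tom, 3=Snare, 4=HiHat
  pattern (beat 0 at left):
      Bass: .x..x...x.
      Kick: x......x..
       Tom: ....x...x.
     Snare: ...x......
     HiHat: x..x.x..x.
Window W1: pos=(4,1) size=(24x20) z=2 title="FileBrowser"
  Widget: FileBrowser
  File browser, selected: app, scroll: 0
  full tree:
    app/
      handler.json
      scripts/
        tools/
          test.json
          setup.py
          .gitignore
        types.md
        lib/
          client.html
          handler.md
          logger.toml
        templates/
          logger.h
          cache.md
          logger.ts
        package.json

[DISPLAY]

    ┏━━━━━━━━━━━━━━━━━━━━━━┓━━━━━━━━┓             
    ┃ FileBrowser          ┃        ┃             
    ┠──────────────────────┨────────┨             
    ┃> [-] app/            ┃        ┃             
    ┃    handler.json      ┃        ┃             
    ┃    [+] scripts/      ┃        ┃             
    ┃                      ┃        ┃             
    ┃                      ┃        ┃             
    ┃                      ┃        ┃             
    ┃                      ┃        ┃             
    ┃                      ┃        ┃             
    ┃                      ┃        ┃             
    ┃                      ┃        ┃             
    ┃                      ┃━━━━━━━━┛             


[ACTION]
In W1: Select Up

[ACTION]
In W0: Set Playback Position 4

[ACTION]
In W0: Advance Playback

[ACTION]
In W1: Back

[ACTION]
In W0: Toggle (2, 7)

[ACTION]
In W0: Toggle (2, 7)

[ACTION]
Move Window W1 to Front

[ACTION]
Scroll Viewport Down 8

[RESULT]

    ┃                      ┃        ┃             
    ┃                      ┃        ┃             
    ┃                      ┃        ┃             
    ┃                      ┃        ┃             
    ┃                      ┃        ┃             
    ┃                      ┃        ┃             
    ┃                      ┃        ┃             
    ┃                      ┃━━━━━━━━┛             
    ┃                      ┃                      
    ┃                      ┃                      
    ┃                      ┃                      
    ┃                      ┃                      
    ┃                      ┃                      
    ┗━━━━━━━━━━━━━━━━━━━━━━┛                      


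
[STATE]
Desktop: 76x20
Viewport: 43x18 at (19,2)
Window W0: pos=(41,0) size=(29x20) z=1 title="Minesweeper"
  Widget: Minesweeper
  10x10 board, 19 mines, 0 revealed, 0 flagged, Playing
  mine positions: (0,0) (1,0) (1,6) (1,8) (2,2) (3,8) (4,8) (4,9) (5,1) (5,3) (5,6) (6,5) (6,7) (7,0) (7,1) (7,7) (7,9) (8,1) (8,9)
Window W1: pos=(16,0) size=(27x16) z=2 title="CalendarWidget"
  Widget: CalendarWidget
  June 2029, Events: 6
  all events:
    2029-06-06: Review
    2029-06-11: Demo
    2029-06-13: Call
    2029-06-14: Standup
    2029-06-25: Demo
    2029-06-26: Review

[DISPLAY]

───────────────────────┨───────────────────
      June 2029        ┃■■■■■■■■■          
 Tu We Th Fr Sa Su     ┃■■■■■■■■■          
           1  2  3     ┃■■■■■■■■■          
  5  6*  7  8  9 10    ┃■■■■■■■■■          
* 12 13* 14* 15 16 17  ┃■■■■■■■■■          
 19 20 21 22 23 24     ┃■■■■■■■■■          
* 26* 27 28 29 30      ┃■■■■■■■■■          
                       ┃■■■■■■■■■          
                       ┃■■■■■■■■■          
                       ┃■■■■■■■■■          
                       ┃                   
                       ┃                   
━━━━━━━━━━━━━━━━━━━━━━━┛                   
                      ┃                    
                      ┃                    
                      ┃                    
                      ┗━━━━━━━━━━━━━━━━━━━━


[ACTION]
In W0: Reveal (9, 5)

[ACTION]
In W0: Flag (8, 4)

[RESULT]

───────────────────────┨───────────────────
      June 2029        ┃■■■■■■■■■          
 Tu We Th Fr Sa Su     ┃■■■■■■■■■          
           1  2  3     ┃■■■■■■■■■          
  5  6*  7  8  9 10    ┃■■■■■■■■■          
* 12 13* 14* 15 16 17  ┃■■■■■■■■■          
 19 20 21 22 23 24     ┃■■■■■■■■■          
* 26* 27 28 29 30      ┃■312■■■■■          
                       ┃■2 113■■■          
                       ┃■2   113■          
                       ┃■1     1■          
                       ┃                   
                       ┃                   
━━━━━━━━━━━━━━━━━━━━━━━┛                   
                      ┃                    
                      ┃                    
                      ┃                    
                      ┗━━━━━━━━━━━━━━━━━━━━


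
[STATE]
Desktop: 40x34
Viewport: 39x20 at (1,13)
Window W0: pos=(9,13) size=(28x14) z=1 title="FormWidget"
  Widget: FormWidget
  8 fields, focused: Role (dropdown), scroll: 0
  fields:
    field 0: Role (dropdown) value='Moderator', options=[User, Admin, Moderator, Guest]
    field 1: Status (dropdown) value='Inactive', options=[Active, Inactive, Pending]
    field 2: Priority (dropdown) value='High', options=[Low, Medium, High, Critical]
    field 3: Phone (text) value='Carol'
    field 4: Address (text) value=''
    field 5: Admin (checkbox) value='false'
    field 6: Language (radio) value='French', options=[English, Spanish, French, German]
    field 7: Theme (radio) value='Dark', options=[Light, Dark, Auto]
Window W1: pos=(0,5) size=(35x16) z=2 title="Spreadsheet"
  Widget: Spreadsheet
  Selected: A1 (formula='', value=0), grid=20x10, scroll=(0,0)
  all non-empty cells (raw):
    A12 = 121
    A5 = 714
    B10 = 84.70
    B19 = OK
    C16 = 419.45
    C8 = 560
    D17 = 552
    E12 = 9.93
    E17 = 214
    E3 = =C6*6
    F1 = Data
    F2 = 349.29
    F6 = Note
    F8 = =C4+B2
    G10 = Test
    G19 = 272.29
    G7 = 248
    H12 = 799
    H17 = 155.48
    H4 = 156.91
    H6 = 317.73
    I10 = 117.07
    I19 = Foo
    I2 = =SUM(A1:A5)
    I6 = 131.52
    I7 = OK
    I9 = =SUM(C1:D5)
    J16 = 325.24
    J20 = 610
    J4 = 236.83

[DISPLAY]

  3        0       0       0     ┃━┓   
  4        0       0       0     ┃ ┃   
  5      714       0       0     ┃─┨   
  6        0       0       0     ┃]┃   
  7        0       0       0     ┃]┃   
  8        0       0     560     ┃]┃   
  9        0       0       0     ┃]┃   
━━━━━━━━━━━━━━━━━━━━━━━━━━━━━━━━━┛]┃   
        ┃  Admin:      [ ]         ┃   
        ┃  Language:   ( ) English ┃   
        ┃  Theme:      ( ) Light  (┃   
        ┃                          ┃   
        ┃                          ┃   
        ┗━━━━━━━━━━━━━━━━━━━━━━━━━━┛   
                                       
                                       
                                       
                                       
                                       
                                       


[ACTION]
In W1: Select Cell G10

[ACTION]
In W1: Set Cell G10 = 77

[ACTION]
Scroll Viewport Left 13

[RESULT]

┃  3        0       0       0     ┃━┓  
┃  4        0       0       0     ┃ ┃  
┃  5      714       0       0     ┃─┨  
┃  6        0       0       0     ┃]┃  
┃  7        0       0       0     ┃]┃  
┃  8        0       0     560     ┃]┃  
┃  9        0       0       0     ┃]┃  
┗━━━━━━━━━━━━━━━━━━━━━━━━━━━━━━━━━┛]┃  
         ┃  Admin:      [ ]         ┃  
         ┃  Language:   ( ) English ┃  
         ┃  Theme:      ( ) Light  (┃  
         ┃                          ┃  
         ┃                          ┃  
         ┗━━━━━━━━━━━━━━━━━━━━━━━━━━┛  
                                       
                                       
                                       
                                       
                                       
                                       


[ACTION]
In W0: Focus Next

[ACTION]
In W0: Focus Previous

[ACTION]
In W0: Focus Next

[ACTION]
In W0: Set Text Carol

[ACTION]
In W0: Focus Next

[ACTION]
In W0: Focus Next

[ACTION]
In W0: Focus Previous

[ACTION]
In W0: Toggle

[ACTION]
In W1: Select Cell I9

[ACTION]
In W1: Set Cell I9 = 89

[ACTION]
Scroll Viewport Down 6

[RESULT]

┃  4        0       0       0     ┃ ┃  
┃  5      714       0       0     ┃─┨  
┃  6        0       0       0     ┃]┃  
┃  7        0       0       0     ┃]┃  
┃  8        0       0     560     ┃]┃  
┃  9        0       0       0     ┃]┃  
┗━━━━━━━━━━━━━━━━━━━━━━━━━━━━━━━━━┛]┃  
         ┃  Admin:      [ ]         ┃  
         ┃  Language:   ( ) English ┃  
         ┃  Theme:      ( ) Light  (┃  
         ┃                          ┃  
         ┃                          ┃  
         ┗━━━━━━━━━━━━━━━━━━━━━━━━━━┛  
                                       
                                       
                                       
                                       
                                       
                                       
                                       


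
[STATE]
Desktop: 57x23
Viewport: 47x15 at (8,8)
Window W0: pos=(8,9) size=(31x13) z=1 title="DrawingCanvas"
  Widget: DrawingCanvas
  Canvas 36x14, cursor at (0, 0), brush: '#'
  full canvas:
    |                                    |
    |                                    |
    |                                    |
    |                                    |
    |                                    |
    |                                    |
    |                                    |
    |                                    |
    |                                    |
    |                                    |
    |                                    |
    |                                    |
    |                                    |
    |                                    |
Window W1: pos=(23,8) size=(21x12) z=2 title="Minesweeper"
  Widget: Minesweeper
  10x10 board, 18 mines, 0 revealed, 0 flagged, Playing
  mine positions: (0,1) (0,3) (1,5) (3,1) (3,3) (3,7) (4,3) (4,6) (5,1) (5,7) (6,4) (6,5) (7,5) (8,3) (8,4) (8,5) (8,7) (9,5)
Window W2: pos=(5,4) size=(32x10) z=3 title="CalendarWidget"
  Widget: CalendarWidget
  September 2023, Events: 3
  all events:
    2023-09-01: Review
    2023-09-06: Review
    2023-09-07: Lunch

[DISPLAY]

 Tu We Th Fr Sa Su          ┃━━━━━━┓           
           1*  2  3         ┃      ┃           
  5  6*  7*  8  9 10        ┃──────┨           
 12 13 14 15 16 17          ┃      ┃           
 19 20 21 22 23 24          ┃      ┃           
━━━━━━━━━━━━━━━━━━━━━━━━━━━━┛      ┃           
┃              ┃■■■■■■■■■■         ┃           
┃              ┃■■■■■■■■■■         ┃           
┃              ┃■■■■■■■■■■         ┃           
┃              ┃■■■■■■■■■■         ┃           
┃              ┃■■■■■■■■■■         ┃           
┃              ┗━━━━━━━━━━━━━━━━━━━┛           
┃                             ┃                
┗━━━━━━━━━━━━━━━━━━━━━━━━━━━━━┛                
                                               


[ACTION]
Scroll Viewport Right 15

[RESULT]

u We Th Fr Sa Su          ┃━━━━━━┓             
         1*  2  3         ┃      ┃             
5  6*  7*  8  9 10        ┃──────┨             
2 13 14 15 16 17          ┃      ┃             
9 20 21 22 23 24          ┃      ┃             
━━━━━━━━━━━━━━━━━━━━━━━━━━┛      ┃             
             ┃■■■■■■■■■■         ┃             
             ┃■■■■■■■■■■         ┃             
             ┃■■■■■■■■■■         ┃             
             ┃■■■■■■■■■■         ┃             
             ┃■■■■■■■■■■         ┃             
             ┗━━━━━━━━━━━━━━━━━━━┛             
                            ┃                  
━━━━━━━━━━━━━━━━━━━━━━━━━━━━┛                  
                                               


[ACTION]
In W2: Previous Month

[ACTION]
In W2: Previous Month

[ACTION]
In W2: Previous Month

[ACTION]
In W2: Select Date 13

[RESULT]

u We Th Fr Sa Su          ┃━━━━━━┓             
      1  2  3  4          ┃      ┃             
6  7  8  9 10 11          ┃──────┨             
13] 14 15 16 17 18        ┃      ┃             
0 21 22 23 24 25          ┃      ┃             
━━━━━━━━━━━━━━━━━━━━━━━━━━┛      ┃             
             ┃■■■■■■■■■■         ┃             
             ┃■■■■■■■■■■         ┃             
             ┃■■■■■■■■■■         ┃             
             ┃■■■■■■■■■■         ┃             
             ┃■■■■■■■■■■         ┃             
             ┗━━━━━━━━━━━━━━━━━━━┛             
                            ┃                  
━━━━━━━━━━━━━━━━━━━━━━━━━━━━┛                  
                                               


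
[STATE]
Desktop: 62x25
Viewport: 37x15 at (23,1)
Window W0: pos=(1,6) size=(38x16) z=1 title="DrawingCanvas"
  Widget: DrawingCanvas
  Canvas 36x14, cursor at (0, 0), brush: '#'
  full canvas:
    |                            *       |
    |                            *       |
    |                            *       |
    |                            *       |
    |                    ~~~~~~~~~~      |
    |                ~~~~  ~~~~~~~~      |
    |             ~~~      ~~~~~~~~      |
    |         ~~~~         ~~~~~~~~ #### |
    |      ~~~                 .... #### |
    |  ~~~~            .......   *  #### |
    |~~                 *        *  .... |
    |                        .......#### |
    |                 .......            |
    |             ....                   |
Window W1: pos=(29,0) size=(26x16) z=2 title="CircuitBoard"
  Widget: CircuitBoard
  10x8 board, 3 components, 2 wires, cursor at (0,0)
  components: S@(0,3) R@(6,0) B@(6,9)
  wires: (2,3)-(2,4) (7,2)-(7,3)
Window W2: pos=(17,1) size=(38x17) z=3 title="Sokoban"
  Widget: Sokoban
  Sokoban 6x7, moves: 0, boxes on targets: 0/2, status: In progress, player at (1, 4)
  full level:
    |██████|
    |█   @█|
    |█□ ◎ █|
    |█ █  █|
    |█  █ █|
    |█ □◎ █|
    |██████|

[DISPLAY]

━━━━━━━━━━━━━━━━━━━━━━━━━━━━━━━┓     
ban                            ┃     
───────────────────────────────┨     
█                              ┃     
█                              ┃     
█                              ┃     
█                              ┃     
█                              ┃     
█                              ┃     
█                              ┃     
: 0  0/2                       ┃     
                               ┃     
                               ┃     
                               ┃     
                               ┃     


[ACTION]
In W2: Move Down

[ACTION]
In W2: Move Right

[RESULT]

━━━━━━━━━━━━━━━━━━━━━━━━━━━━━━━┓     
ban                            ┃     
───────────────────────────────┨     
█                              ┃     
█                              ┃     
█                              ┃     
█                              ┃     
█                              ┃     
█                              ┃     
█                              ┃     
: 1  0/2                       ┃     
                               ┃     
                               ┃     
                               ┃     
                               ┃     


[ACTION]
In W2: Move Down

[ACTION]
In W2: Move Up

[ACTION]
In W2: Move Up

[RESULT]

━━━━━━━━━━━━━━━━━━━━━━━━━━━━━━━┓     
ban                            ┃     
───────────────────────────────┨     
█                              ┃     
█                              ┃     
█                              ┃     
█                              ┃     
█                              ┃     
█                              ┃     
█                              ┃     
: 4  0/2                       ┃     
                               ┃     
                               ┃     
                               ┃     
                               ┃     


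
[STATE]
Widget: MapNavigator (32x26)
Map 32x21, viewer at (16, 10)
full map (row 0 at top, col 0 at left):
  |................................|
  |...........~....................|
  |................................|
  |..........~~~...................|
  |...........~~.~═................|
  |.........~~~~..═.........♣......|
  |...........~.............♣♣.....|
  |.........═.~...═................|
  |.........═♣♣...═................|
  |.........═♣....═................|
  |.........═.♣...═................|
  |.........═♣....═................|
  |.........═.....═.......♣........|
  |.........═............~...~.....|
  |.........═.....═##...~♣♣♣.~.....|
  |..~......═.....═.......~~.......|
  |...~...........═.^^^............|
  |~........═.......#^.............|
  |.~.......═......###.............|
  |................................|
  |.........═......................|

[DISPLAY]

                                
                                
                                
................................
...........~....................
................................
..........~~~...................
...........~~.~═................
.........~~~~..═.........♣......
...........~.............♣♣.....
.........═.~...═................
.........═♣♣...═................
.........═♣....═................
.........═.♣...═@...............
.........═♣....═................
.........═.....═.......♣........
.........═............~...~.....
.........═.....═##...~♣♣♣.~.....
..~......═.....═.......~~.......
...~...........═.^^^............
~........═.......#^.............
.~.......═......###.............
................................
.........═......................
                                
                                


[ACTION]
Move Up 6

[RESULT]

                                
                                
                                
                                
                                
                                
                                
                                
                                
................................
...........~....................
................................
..........~~~...................
...........~~.~═@...............
.........~~~~..═.........♣......
...........~.............♣♣.....
.........═.~...═................
.........═♣♣...═................
.........═♣....═................
.........═.♣...═................
.........═♣....═................
.........═.....═.......♣........
.........═............~...~.....
.........═.....═##...~♣♣♣.~.....
..~......═.....═.......~~.......
...~...........═.^^^............


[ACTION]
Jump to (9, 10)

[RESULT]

                                
                                
                                
       .........................
       ...........~.............
       .........................
       ..........~~~............
       ...........~~.~═.........
       .........~~~~..═.........
       ...........~.............
       .........═.~...═.........
       .........═♣♣...═.........
       .........═♣....═.........
       .........@.♣...═.........
       .........═♣....═.........
       .........═.....═.......♣.
       .........═............~..
       .........═.....═##...~♣♣♣
       ..~......═.....═.......~~
       ...~...........═.^^^.....
       ~........═.......#^......
       .~.......═......###......
       .........................
       .........═...............
                                
                                


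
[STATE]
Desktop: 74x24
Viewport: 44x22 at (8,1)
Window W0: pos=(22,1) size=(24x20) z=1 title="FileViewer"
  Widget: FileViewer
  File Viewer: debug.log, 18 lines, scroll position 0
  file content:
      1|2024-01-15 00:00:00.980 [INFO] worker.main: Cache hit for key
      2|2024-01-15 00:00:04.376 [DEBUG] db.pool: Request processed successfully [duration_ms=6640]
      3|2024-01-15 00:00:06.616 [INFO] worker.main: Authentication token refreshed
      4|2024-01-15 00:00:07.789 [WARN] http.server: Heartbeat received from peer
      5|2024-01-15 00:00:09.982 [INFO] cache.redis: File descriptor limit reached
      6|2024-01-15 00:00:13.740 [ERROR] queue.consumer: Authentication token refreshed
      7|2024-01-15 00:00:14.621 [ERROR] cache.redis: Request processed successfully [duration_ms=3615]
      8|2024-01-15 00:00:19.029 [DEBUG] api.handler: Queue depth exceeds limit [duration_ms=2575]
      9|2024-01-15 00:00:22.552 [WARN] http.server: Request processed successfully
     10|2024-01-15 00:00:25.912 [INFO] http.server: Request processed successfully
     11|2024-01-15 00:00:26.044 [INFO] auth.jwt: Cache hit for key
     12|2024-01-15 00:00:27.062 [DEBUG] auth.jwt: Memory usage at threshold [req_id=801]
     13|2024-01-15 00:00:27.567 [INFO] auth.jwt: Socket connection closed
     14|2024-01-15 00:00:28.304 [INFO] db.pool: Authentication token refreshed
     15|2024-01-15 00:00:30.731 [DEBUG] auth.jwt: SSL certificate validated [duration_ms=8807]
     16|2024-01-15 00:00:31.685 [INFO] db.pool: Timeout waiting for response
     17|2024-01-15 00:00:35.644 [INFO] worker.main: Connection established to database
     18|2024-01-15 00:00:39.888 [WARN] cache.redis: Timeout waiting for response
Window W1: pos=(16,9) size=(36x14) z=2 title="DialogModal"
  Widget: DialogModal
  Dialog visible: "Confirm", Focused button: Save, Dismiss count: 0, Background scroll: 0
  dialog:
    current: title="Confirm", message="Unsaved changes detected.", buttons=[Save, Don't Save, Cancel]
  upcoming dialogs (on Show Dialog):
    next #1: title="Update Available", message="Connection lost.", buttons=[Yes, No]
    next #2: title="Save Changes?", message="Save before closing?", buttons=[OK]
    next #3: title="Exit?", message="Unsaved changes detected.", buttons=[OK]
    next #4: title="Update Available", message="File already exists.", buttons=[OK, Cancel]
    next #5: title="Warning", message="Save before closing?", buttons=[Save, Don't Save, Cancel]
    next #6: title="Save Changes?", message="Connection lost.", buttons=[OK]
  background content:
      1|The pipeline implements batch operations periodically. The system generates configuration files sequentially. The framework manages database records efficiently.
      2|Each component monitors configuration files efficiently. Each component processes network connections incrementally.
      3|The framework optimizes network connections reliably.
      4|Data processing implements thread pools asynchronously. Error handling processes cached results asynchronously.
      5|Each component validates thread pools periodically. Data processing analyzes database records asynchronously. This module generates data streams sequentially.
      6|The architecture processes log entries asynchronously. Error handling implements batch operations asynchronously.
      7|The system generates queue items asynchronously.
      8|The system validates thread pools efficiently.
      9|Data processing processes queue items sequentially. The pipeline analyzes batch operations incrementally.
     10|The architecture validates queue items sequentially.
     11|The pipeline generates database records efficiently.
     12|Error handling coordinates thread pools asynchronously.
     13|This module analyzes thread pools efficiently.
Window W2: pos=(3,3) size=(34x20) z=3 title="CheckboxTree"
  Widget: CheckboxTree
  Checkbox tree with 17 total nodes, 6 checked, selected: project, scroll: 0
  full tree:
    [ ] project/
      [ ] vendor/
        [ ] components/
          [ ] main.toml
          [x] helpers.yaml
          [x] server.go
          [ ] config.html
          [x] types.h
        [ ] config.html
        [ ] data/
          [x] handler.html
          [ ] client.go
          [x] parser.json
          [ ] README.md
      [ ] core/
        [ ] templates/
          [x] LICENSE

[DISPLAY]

              ┏━━━━━━━━━━━━━━━━━━━━━━┓      
              ┃ FileViewer           ┃      
━━━━━━━━━━━━━━━━━━━━━━━━━━━━┓────────┨      
ckboxTree                   ┃00:00.9▲┃      
────────────────────────────┨00:04.3█┃      
 project/                   ┃00:06.6░┃      
-] vendor/                  ┃00:07.7░┃      
 [-] components/            ┃00:09.9░┃      
   [ ] main.toml            ┃━━━━━━━━━━━━━━┓
   [x] helpers.yaml         ┃              ┃
   [x] server.go            ┃──────────────┨
   [ ] config.html          ┃nts batch oper┃
   [x] types.h              ┃ors configurat┃
 [ ] config.html            ┃───────────┐co┃
 [-] data/                  ┃           │d ┃
   [x] handler.html         ┃detected.  │po┃
   [ ] client.go            ┃e   Cancel │nt┃
   [x] parser.json          ┃───────────┘ a┃
   [ ] README.md            ┃ thread pools ┃
x] core/                    ┃esses queue it┃
 [x] templates/             ┃idates queue i┃
━━━━━━━━━━━━━━━━━━━━━━━━━━━━┛━━━━━━━━━━━━━━┛


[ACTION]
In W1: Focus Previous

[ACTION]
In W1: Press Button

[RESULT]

              ┏━━━━━━━━━━━━━━━━━━━━━━┓      
              ┃ FileViewer           ┃      
━━━━━━━━━━━━━━━━━━━━━━━━━━━━┓────────┨      
ckboxTree                   ┃00:00.9▲┃      
────────────────────────────┨00:04.3█┃      
 project/                   ┃00:06.6░┃      
-] vendor/                  ┃00:07.7░┃      
 [-] components/            ┃00:09.9░┃      
   [ ] main.toml            ┃━━━━━━━━━━━━━━┓
   [x] helpers.yaml         ┃              ┃
   [x] server.go            ┃──────────────┨
   [ ] config.html          ┃nts batch oper┃
   [x] types.h              ┃ors configurat┃
 [ ] config.html            ┃zes network co┃
 [-] data/                  ┃ements thread ┃
   [x] handler.html         ┃ates thread po┃
   [ ] client.go            ┃cesses log ent┃
   [x] parser.json          ┃ queue items a┃
   [ ] README.md            ┃ thread pools ┃
x] core/                    ┃esses queue it┃
 [x] templates/             ┃idates queue i┃
━━━━━━━━━━━━━━━━━━━━━━━━━━━━┛━━━━━━━━━━━━━━┛


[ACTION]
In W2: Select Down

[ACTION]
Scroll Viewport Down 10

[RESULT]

              ┃ FileViewer           ┃      
━━━━━━━━━━━━━━━━━━━━━━━━━━━━┓────────┨      
ckboxTree                   ┃00:00.9▲┃      
────────────────────────────┨00:04.3█┃      
 project/                   ┃00:06.6░┃      
-] vendor/                  ┃00:07.7░┃      
 [-] components/            ┃00:09.9░┃      
   [ ] main.toml            ┃━━━━━━━━━━━━━━┓
   [x] helpers.yaml         ┃              ┃
   [x] server.go            ┃──────────────┨
   [ ] config.html          ┃nts batch oper┃
   [x] types.h              ┃ors configurat┃
 [ ] config.html            ┃zes network co┃
 [-] data/                  ┃ements thread ┃
   [x] handler.html         ┃ates thread po┃
   [ ] client.go            ┃cesses log ent┃
   [x] parser.json          ┃ queue items a┃
   [ ] README.md            ┃ thread pools ┃
x] core/                    ┃esses queue it┃
 [x] templates/             ┃idates queue i┃
━━━━━━━━━━━━━━━━━━━━━━━━━━━━┛━━━━━━━━━━━━━━┛
                                            
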